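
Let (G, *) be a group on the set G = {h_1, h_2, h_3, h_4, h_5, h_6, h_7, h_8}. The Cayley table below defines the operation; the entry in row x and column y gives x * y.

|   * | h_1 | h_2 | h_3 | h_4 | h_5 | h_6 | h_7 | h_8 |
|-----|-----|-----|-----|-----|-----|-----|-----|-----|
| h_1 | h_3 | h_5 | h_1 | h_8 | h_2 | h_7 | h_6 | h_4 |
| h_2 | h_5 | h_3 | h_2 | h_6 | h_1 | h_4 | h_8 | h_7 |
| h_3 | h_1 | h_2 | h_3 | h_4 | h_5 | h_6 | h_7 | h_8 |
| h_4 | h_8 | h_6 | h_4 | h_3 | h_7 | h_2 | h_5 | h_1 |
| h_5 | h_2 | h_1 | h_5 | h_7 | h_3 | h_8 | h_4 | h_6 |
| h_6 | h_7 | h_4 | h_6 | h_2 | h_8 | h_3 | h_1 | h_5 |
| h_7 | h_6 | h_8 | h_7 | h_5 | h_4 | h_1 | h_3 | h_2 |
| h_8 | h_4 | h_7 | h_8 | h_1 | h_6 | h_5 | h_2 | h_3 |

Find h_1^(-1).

First locate the identity: row h_3 matches the header, so h_3 is the identity.
Scan row h_1 for h_3: h_1 * h_1 = h_3. Hence h_1^(-1) = h_1.

h_1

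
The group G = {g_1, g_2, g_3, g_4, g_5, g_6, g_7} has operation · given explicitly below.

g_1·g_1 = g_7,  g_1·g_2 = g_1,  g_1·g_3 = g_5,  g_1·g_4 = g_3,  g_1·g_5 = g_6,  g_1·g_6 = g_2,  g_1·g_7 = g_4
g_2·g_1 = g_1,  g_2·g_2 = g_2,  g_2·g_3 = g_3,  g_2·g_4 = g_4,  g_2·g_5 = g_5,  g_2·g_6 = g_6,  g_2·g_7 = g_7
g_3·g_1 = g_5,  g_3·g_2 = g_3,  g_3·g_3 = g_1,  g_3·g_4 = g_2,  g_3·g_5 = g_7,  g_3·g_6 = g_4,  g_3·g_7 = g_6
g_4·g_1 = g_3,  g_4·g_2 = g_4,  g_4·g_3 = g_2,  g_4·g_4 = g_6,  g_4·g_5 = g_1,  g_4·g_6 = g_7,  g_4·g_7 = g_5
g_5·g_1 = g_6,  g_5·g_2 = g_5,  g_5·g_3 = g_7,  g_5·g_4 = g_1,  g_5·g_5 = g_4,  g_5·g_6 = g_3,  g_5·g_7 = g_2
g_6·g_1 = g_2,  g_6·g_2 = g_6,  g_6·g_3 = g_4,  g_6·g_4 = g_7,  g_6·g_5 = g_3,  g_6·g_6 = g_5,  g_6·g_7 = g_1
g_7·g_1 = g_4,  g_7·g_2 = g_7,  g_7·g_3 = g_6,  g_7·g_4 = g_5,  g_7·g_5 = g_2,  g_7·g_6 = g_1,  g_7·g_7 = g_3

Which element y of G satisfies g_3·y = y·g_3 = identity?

g_4

First locate the identity: row g_2 matches the header, so g_2 is the identity.
Scan row g_3 for g_2: g_3·g_4 = g_2. Hence g_3^(-1) = g_4.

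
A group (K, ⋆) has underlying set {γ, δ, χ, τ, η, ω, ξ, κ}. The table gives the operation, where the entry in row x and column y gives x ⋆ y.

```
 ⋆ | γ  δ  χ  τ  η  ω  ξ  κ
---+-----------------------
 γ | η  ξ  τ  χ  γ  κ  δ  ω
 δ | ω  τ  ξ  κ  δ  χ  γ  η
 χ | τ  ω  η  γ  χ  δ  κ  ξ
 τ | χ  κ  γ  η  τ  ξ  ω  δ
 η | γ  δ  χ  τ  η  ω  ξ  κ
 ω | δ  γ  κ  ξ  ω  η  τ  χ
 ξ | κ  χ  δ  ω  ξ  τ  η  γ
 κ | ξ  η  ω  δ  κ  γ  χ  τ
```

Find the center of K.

{η, τ}

An element z is central iff its row equals its column in the table.
For ω: ω ⋆ κ = χ ≠ γ = κ ⋆ ω, so ω ∉ Z.
Checking each element this way leaves Z(K) = {η, τ}.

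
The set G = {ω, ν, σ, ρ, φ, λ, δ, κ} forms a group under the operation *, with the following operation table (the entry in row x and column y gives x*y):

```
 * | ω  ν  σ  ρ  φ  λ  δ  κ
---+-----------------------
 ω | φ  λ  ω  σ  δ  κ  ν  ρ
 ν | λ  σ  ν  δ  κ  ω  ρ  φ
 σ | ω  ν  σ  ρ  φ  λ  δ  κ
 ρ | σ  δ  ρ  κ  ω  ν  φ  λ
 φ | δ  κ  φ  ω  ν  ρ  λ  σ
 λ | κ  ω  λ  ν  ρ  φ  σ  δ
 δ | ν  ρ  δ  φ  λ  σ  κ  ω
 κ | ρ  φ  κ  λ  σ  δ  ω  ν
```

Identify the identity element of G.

σ

The identity e satisfies e*x = x for all x, so its row in the table reproduces the column headers.
Row σ reads: ω, ν, σ, ρ, φ, λ, δ, κ — exactly the header order. So σ is the identity.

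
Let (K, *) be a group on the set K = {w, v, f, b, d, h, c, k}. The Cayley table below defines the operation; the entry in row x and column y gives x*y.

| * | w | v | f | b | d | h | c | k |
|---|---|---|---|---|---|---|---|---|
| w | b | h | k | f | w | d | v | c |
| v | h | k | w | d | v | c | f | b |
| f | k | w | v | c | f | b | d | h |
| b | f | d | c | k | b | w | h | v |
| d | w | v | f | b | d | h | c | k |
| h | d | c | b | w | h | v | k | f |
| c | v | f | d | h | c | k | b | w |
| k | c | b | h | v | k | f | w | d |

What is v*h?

Read row v, column h: v*h = c.

c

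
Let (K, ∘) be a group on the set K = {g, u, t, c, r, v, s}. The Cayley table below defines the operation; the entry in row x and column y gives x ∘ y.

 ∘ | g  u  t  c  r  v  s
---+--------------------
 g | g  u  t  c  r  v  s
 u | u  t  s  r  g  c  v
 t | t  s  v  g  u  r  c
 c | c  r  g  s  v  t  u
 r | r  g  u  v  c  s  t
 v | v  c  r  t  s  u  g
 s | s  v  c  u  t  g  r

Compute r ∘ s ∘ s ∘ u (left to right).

r ∘ s = t
t ∘ s = c
c ∘ u = r

r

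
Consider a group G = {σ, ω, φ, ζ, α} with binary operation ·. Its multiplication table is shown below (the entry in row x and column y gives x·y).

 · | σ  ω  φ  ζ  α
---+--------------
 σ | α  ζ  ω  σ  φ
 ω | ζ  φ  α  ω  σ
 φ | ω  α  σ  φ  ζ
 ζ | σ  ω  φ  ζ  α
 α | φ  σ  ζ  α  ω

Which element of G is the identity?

ζ

The identity e satisfies e·x = x for all x, so its row in the table reproduces the column headers.
Row ζ reads: σ, ω, φ, ζ, α — exactly the header order. So ζ is the identity.
(Structurally, G here is isomorphic to the cyclic group Z_5.)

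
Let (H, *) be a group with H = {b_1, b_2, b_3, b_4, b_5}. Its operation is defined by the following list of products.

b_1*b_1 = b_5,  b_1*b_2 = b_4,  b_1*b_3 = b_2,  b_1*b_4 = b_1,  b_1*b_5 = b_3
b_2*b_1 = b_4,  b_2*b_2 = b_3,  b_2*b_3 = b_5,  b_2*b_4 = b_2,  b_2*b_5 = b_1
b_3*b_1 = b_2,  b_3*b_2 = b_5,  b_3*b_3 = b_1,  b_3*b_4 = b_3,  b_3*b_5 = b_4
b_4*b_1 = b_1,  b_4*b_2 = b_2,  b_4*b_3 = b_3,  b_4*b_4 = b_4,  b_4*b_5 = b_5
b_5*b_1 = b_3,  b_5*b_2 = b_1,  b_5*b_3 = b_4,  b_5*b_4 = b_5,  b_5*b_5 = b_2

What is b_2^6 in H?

b_2^1 = b_2
b_2^2 = b_2*b_2 = b_3
b_2^3 = b_3*b_2 = b_5
b_2^4 = b_5*b_2 = b_1
b_2^5 = b_1*b_2 = b_4
b_2^6 = b_4*b_2 = b_2

b_2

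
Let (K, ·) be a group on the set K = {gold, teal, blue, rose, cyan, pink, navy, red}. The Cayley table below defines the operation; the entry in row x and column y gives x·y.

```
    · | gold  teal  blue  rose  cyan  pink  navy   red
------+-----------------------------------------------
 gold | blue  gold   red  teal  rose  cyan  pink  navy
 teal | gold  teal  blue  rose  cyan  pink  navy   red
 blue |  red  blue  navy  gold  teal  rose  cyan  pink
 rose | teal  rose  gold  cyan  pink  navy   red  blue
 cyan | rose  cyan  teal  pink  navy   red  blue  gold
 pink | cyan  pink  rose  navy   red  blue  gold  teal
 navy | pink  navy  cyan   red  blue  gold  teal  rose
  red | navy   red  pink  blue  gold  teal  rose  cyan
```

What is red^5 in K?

rose

red^1 = red
red^2 = red·red = cyan
red^3 = cyan·red = gold
red^4 = gold·red = navy
red^5 = navy·red = rose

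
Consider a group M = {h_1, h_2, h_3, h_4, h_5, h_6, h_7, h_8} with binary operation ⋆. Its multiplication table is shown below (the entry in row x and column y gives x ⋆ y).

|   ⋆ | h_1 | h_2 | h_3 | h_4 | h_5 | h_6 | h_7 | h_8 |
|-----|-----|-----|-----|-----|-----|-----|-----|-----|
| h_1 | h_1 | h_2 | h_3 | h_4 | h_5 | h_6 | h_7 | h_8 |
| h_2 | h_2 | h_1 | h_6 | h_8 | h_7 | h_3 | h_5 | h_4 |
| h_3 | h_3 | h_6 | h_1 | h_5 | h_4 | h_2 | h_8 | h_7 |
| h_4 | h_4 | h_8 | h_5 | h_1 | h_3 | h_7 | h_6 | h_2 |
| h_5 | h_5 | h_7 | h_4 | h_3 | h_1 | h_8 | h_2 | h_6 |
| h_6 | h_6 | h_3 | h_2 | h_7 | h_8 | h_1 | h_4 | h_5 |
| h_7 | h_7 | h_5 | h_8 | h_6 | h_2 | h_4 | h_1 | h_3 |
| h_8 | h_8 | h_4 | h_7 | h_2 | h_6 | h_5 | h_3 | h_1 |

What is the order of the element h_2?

The identity element is h_1 (its row matches the header).
h_2^1 = h_2
h_2^2 = h_2 ⋆ h_2 = h_1
The first power of h_2 equal to the identity is h_2^2, so ord(h_2) = 2.

2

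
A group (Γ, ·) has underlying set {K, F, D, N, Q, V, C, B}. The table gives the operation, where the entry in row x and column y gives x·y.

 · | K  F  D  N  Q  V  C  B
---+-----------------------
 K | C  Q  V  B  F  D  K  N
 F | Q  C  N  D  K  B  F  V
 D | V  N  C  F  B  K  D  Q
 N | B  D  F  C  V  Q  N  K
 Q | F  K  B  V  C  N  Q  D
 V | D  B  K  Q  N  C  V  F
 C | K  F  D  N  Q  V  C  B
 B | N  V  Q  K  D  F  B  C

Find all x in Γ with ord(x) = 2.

Identity is C. Compute the order of each non-identity element by repeated multiplication:
  K: K → C  (order 2)
  F: F → C  (order 2)
  D: D → C  (order 2)
  N: N → C  (order 2)
  Q: Q → C  (order 2)
  V: V → C  (order 2)
  B: B → C  (order 2)
Elements of order 2: {B, D, F, K, N, Q, V}.

{B, D, F, K, N, Q, V}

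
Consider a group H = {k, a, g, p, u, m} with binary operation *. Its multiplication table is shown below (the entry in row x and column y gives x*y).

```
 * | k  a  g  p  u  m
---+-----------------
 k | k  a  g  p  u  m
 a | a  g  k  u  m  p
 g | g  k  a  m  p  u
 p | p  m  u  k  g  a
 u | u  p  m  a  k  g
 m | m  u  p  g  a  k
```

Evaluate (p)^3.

p^1 = p
p^2 = p*p = k
p^3 = k*p = p
(Structurally, H here is isomorphic to the symmetric group S_3.)

p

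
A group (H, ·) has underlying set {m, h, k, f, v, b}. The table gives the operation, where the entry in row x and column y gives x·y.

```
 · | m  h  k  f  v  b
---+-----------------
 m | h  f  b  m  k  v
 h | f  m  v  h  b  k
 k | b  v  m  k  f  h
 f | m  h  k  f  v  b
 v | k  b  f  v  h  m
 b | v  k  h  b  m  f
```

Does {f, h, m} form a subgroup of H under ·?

{f, h, m} contains the identity f.
Checking products: every product of two elements of {f, h, m} (read from the table) lies in {f, h, m}, so the set is closed.
In a finite group, a nonempty closed subset is a subgroup. So {f, h, m} ≤ H.

Yes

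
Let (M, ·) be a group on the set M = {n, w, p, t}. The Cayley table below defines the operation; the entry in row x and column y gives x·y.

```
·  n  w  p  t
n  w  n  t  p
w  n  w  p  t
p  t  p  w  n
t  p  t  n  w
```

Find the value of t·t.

Read row t, column t: t·t = w.
(Structurally, M here is isomorphic to the Klein four-group V_4.)

w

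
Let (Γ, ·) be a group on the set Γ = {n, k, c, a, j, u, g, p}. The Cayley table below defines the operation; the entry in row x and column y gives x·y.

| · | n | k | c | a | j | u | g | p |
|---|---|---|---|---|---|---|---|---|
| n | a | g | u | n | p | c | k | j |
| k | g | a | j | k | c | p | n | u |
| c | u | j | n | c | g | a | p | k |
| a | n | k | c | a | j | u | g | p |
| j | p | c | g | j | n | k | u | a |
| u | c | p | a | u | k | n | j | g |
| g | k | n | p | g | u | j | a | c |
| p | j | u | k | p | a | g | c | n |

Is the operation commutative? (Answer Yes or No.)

Yes

Check whether the table is symmetric across its main diagonal.
Every entry (row x, col y) equals the entry (row y, col x), so Γ is abelian.
(In fact Γ ≅ Z_2 x Z_4.)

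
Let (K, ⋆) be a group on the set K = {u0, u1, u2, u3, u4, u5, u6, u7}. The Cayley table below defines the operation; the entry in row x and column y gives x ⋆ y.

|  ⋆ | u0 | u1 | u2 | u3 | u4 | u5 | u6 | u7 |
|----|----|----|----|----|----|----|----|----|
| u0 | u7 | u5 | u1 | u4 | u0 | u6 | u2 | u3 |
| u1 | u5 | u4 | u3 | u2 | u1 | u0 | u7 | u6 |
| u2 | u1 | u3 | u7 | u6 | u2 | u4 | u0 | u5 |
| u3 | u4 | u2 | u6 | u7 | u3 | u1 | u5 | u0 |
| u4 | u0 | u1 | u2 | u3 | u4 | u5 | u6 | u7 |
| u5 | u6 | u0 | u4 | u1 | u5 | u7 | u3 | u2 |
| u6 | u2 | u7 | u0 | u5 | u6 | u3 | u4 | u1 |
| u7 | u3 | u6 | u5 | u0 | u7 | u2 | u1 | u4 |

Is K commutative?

Check whether the table is symmetric across its main diagonal.
Every entry (row x, col y) equals the entry (row y, col x), so K is abelian.

Yes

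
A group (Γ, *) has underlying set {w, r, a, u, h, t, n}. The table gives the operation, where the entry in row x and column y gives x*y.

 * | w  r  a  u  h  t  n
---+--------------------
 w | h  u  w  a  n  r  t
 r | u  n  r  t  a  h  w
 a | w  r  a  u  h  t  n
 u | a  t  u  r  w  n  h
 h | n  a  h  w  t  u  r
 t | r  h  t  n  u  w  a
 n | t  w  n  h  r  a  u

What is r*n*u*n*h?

r

r*n = w
w*u = a
a*n = n
n*h = r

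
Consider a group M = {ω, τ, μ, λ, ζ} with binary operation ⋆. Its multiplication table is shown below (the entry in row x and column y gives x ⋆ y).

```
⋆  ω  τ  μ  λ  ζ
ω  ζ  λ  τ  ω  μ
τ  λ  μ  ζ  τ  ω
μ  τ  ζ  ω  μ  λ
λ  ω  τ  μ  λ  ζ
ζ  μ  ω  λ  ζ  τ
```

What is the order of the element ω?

5

The identity element is λ (its row matches the header).
ω^1 = ω
ω^2 = ω ⋆ ω = ζ
ω^3 = ζ ⋆ ω = μ
ω^4 = μ ⋆ ω = τ
ω^5 = τ ⋆ ω = λ
The first power of ω equal to the identity is ω^5, so ord(ω) = 5.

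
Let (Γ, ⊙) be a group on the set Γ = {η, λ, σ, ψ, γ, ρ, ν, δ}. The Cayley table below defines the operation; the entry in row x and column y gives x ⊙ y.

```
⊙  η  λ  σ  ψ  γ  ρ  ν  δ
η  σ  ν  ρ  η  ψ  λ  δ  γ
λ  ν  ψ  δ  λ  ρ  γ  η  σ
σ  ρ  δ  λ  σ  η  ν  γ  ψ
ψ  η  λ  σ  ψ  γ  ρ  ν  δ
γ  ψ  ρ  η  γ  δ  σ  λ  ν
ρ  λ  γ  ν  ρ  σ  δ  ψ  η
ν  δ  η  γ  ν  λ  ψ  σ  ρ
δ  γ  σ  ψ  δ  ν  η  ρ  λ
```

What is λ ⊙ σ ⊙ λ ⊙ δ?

ψ

λ ⊙ σ = δ
δ ⊙ λ = σ
σ ⊙ δ = ψ
(Structurally, Γ here is isomorphic to the cyclic group Z_8.)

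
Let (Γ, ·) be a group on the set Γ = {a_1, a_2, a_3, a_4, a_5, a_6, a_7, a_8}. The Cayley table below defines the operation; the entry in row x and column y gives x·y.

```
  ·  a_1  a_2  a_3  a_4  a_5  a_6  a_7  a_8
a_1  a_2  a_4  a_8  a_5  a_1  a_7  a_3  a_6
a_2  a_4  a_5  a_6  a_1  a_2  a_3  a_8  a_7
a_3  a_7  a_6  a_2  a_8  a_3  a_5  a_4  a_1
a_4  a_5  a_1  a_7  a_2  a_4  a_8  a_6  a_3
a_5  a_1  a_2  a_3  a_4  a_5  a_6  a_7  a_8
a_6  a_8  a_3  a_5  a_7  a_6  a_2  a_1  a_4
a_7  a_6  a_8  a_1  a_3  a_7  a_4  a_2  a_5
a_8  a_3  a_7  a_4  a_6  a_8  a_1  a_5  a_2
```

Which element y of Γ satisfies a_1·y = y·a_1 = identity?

a_4

First locate the identity: row a_5 matches the header, so a_5 is the identity.
Scan row a_1 for a_5: a_1·a_4 = a_5. Hence a_1^(-1) = a_4.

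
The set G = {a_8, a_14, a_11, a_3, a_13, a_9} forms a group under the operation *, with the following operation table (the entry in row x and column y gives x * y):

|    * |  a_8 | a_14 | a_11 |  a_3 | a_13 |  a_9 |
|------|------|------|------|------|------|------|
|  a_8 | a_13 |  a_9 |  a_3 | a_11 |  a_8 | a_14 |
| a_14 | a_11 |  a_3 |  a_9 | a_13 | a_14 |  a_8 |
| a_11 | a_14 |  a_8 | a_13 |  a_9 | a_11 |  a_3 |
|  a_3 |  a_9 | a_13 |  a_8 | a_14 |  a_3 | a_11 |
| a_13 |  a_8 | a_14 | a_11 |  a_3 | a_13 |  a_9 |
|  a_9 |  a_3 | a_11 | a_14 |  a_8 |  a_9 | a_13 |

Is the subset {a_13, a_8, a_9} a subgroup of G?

a_8 * a_9 = a_14, which is not in {a_13, a_8, a_9}.
The subset is not closed under *, so it is not a subgroup.

No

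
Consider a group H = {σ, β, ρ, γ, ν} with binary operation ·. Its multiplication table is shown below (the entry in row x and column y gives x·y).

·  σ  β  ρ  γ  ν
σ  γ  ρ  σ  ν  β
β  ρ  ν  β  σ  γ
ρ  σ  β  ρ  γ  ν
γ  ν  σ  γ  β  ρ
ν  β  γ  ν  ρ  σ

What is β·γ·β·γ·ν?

ρ

β·γ = σ
σ·β = ρ
ρ·γ = γ
γ·ν = ρ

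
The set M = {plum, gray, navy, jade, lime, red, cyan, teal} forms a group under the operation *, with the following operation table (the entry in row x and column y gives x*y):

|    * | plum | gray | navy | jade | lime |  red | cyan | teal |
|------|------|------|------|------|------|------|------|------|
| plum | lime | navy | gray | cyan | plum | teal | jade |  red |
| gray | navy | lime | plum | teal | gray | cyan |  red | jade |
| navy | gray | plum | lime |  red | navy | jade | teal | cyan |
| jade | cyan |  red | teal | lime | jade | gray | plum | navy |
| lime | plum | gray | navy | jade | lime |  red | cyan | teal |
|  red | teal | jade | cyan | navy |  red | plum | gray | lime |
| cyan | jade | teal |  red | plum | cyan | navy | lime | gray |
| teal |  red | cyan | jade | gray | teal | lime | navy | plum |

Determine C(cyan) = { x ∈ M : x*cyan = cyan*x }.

Compare row cyan with column cyan entry by entry.
jade*cyan = plum = cyan*jade, so jade commutes with cyan.
gray*cyan = red but cyan*gray = teal, so gray does not.
Collecting the elements that commute with cyan: C(cyan) = {cyan, jade, lime, plum}.

{cyan, jade, lime, plum}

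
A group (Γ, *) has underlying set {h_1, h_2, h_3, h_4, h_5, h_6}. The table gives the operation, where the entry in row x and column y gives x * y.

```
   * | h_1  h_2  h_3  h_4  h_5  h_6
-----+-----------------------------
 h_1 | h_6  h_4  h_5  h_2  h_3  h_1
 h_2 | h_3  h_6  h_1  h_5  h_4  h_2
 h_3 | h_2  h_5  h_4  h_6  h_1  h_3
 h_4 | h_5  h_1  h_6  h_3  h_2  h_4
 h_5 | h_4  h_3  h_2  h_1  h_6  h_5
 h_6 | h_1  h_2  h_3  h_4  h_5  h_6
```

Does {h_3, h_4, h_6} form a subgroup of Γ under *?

{h_3, h_4, h_6} contains the identity h_6.
Checking products: every product of two elements of {h_3, h_4, h_6} (read from the table) lies in {h_3, h_4, h_6}, so the set is closed.
In a finite group, a nonempty closed subset is a subgroup. So {h_3, h_4, h_6} ≤ Γ.

Yes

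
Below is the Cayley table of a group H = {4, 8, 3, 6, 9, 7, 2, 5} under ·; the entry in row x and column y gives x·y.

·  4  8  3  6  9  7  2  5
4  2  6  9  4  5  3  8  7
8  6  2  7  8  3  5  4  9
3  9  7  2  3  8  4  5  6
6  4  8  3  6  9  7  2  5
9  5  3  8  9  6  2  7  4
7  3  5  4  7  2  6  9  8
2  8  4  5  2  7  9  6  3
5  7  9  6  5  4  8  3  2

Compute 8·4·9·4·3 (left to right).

6

8·4 = 6
6·9 = 9
9·4 = 5
5·3 = 6
(Structurally, H here is isomorphic to Z_2 x Z_4.)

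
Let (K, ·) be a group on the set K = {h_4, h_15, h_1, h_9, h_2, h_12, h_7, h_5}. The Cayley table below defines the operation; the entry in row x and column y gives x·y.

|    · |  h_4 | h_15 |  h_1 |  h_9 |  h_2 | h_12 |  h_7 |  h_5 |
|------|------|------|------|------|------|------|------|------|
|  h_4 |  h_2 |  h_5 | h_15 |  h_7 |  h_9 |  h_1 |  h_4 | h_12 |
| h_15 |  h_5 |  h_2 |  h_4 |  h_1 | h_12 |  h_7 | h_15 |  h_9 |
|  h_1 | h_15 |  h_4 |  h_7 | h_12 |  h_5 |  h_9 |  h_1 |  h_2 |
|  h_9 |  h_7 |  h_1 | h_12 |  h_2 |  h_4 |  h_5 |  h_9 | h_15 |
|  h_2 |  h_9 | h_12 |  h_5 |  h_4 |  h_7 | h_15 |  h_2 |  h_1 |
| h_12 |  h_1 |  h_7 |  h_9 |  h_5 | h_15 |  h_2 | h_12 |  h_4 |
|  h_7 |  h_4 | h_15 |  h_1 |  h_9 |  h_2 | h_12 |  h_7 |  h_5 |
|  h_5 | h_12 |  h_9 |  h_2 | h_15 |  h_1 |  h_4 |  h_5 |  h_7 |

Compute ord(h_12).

4

The identity element is h_7 (its row matches the header).
h_12^1 = h_12
h_12^2 = h_12·h_12 = h_2
h_12^3 = h_2·h_12 = h_15
h_12^4 = h_15·h_12 = h_7
The first power of h_12 equal to the identity is h_12^4, so ord(h_12) = 4.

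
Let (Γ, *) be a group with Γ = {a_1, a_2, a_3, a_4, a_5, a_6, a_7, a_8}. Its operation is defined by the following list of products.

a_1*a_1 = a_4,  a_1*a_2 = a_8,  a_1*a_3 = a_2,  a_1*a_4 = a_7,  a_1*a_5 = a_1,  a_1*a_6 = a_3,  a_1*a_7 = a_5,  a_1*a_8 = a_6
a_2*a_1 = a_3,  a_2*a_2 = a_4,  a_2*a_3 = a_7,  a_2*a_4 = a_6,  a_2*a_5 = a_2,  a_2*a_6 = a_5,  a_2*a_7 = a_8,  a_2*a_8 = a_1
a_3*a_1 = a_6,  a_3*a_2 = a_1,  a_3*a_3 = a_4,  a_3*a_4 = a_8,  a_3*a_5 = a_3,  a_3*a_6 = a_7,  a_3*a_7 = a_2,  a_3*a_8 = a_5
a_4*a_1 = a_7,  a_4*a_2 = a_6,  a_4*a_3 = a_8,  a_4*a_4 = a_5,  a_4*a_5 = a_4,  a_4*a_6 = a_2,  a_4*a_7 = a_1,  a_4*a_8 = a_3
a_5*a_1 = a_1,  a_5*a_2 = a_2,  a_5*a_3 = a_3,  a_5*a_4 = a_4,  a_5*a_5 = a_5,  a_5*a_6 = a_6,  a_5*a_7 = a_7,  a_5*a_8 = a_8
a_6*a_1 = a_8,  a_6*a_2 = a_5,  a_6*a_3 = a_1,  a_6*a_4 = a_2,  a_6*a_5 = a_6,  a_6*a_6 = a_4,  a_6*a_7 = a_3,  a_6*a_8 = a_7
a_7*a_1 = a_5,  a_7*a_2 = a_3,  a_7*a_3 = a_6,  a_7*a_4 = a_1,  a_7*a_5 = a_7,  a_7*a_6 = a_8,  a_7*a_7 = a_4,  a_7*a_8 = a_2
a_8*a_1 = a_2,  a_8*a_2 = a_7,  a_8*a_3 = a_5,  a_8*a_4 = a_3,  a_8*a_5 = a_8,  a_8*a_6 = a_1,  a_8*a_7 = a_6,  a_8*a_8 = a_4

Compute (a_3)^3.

a_8

a_3^1 = a_3
a_3^2 = a_3 * a_3 = a_4
a_3^3 = a_4 * a_3 = a_8
(Structurally, Γ here is isomorphic to the quaternion group Q_8.)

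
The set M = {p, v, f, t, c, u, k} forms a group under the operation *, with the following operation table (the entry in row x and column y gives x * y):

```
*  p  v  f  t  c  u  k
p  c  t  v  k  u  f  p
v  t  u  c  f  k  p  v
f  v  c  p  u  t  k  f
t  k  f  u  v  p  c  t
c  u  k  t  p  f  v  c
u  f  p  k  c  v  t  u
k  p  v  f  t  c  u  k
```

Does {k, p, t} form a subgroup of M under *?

t * t = v, which is not in {k, p, t}.
The subset is not closed under *, so it is not a subgroup.
(Structurally, M here is isomorphic to the cyclic group Z_7.)

No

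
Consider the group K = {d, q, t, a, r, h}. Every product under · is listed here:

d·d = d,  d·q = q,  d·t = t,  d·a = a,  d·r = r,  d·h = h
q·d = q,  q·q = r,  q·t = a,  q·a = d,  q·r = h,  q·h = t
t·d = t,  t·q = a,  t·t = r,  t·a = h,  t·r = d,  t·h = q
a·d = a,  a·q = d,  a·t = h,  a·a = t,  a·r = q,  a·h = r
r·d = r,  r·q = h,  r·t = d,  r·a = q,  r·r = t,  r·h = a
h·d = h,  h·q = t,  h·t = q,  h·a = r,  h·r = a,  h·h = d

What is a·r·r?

a·r = q
q·r = h

h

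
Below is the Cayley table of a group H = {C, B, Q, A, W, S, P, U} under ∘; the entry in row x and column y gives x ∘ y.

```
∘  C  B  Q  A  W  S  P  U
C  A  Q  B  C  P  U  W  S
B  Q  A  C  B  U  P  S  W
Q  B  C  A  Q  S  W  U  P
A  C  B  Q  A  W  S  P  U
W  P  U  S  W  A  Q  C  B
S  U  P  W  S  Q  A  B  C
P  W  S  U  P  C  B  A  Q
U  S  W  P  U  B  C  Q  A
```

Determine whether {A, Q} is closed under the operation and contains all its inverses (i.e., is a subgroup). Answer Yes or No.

Yes

{A, Q} contains the identity A.
Checking products: every product of two elements of {A, Q} (read from the table) lies in {A, Q}, so the set is closed.
In a finite group, a nonempty closed subset is a subgroup. So {A, Q} ≤ H.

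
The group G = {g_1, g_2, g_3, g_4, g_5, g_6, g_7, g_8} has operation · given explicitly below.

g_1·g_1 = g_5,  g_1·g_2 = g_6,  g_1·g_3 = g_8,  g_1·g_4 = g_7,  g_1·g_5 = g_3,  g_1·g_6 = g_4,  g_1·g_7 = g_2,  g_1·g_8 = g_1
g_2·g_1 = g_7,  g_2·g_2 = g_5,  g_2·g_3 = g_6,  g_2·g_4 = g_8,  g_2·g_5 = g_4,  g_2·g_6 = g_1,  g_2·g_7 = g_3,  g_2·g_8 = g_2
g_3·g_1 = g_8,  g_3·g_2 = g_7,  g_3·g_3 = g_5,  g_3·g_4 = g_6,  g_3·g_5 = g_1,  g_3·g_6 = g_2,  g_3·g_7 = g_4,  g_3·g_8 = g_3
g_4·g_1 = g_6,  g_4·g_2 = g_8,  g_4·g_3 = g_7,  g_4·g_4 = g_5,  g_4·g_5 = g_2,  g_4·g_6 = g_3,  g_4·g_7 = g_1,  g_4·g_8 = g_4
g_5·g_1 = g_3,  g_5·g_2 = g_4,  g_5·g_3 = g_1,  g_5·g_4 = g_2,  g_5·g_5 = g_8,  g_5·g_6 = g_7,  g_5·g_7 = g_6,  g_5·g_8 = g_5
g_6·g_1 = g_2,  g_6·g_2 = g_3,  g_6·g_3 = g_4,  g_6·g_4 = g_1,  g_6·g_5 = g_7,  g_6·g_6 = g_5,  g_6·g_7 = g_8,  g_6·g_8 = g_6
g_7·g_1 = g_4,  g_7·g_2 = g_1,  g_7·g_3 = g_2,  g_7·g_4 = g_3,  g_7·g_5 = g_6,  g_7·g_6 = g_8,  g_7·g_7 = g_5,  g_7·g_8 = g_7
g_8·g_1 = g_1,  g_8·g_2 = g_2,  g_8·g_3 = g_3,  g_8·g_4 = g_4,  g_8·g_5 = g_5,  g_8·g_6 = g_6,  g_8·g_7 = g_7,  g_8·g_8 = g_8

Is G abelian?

g_6·g_4 = g_1 but g_4·g_6 = g_3.
Since g_6 and g_4 do not commute, G is not abelian.

No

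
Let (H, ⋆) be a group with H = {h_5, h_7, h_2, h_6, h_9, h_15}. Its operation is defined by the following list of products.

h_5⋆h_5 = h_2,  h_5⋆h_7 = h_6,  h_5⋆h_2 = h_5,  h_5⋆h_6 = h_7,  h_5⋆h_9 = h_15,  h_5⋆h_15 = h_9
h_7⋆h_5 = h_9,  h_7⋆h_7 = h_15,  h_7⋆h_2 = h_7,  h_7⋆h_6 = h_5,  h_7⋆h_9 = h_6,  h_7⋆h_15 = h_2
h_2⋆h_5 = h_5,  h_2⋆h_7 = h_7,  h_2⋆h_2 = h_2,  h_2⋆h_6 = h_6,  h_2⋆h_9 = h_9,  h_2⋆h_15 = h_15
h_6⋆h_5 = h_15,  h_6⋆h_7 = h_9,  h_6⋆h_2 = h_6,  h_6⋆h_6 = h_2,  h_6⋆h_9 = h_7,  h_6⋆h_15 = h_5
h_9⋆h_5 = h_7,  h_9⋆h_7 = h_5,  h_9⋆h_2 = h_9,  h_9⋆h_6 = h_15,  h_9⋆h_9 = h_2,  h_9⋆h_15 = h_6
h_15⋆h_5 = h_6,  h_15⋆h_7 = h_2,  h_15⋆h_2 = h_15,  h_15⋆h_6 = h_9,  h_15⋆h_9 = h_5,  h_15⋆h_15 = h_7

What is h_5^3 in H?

h_5^1 = h_5
h_5^2 = h_5 ⋆ h_5 = h_2
h_5^3 = h_2 ⋆ h_5 = h_5
(Structurally, H here is isomorphic to the symmetric group S_3.)

h_5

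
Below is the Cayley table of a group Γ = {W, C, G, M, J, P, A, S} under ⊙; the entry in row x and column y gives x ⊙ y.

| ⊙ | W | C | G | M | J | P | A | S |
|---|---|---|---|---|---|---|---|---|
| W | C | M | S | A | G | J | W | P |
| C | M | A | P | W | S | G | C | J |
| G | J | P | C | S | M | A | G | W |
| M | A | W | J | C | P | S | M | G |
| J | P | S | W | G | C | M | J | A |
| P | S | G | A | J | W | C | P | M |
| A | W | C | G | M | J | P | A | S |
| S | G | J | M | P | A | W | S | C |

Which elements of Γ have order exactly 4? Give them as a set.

{G, J, M, P, S, W}

Identity is A. Compute the order of each non-identity element by repeated multiplication:
  W: W → C → M → A  (order 4)
  C: C → A  (order 2)
  G: G → C → P → A  (order 4)
  M: M → C → W → A  (order 4)
  J: J → C → S → A  (order 4)
  P: P → C → G → A  (order 4)
  S: S → C → J → A  (order 4)
Elements of order 4: {G, J, M, P, S, W}.
(Structurally, Γ here is isomorphic to the quaternion group Q_8.)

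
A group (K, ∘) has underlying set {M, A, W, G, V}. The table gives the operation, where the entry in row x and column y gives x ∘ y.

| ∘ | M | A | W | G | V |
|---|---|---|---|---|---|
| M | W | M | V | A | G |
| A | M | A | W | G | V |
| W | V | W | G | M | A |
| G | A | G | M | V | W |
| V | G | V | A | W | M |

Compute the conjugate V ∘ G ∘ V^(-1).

G

The identity is A. In row V, the entry A sits in column W, so V^(-1) = W.
V ∘ G = W
W ∘ W = G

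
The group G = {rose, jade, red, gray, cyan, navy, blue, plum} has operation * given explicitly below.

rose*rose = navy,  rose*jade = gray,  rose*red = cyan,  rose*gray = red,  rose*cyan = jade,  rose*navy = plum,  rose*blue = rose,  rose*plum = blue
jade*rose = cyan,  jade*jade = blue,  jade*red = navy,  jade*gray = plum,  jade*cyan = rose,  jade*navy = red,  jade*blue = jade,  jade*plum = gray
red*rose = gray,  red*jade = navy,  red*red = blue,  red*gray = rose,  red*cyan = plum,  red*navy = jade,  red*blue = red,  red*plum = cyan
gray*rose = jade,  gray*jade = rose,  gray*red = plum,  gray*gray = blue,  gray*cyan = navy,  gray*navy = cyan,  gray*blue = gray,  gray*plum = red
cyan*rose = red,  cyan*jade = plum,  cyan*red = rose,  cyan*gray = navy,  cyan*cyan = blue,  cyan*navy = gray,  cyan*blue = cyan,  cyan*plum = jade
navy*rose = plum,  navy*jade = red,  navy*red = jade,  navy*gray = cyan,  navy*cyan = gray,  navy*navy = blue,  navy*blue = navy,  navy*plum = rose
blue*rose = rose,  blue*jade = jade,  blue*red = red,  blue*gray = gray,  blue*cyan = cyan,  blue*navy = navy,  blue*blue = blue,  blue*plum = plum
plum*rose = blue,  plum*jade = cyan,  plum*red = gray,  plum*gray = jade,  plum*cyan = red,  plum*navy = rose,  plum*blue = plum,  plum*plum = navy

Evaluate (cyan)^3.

cyan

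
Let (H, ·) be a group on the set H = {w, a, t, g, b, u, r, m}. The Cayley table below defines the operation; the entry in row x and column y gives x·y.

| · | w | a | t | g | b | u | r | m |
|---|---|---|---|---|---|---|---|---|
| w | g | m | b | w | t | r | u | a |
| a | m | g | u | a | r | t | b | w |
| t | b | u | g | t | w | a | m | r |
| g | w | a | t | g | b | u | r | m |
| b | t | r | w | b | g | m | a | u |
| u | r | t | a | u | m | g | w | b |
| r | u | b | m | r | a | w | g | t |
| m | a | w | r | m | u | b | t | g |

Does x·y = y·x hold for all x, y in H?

Check whether the table is symmetric across its main diagonal.
Every entry (row x, col y) equals the entry (row y, col x), so H is abelian.
(In fact H ≅ the elementary abelian group (Z_2)^3.)

Yes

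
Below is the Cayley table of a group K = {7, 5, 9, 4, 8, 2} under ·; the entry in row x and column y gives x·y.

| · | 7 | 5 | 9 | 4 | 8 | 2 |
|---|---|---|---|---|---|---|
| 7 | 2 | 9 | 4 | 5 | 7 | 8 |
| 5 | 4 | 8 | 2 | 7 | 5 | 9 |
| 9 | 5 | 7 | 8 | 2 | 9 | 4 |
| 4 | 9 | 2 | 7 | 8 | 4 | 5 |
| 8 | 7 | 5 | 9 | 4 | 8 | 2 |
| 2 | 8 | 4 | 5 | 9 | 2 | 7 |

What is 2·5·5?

2

2·5 = 4
4·5 = 2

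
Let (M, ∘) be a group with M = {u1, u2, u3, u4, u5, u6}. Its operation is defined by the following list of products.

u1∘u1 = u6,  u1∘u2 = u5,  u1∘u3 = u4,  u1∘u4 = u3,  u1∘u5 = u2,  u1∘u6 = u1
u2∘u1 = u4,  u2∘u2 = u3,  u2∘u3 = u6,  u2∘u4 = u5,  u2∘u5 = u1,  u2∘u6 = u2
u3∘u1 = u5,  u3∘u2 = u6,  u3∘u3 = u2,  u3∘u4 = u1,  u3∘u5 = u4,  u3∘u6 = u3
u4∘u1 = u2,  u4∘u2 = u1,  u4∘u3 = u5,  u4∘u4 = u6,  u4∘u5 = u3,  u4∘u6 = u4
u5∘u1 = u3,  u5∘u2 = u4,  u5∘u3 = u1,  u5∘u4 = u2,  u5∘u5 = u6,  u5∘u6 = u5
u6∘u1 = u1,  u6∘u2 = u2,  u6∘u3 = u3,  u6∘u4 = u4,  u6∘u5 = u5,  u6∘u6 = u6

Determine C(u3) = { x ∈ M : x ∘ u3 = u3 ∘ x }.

{u2, u3, u6}

Compare row u3 with column u3 entry by entry.
u2 ∘ u3 = u6 = u3 ∘ u2, so u2 commutes with u3.
u4 ∘ u3 = u5 but u3 ∘ u4 = u1, so u4 does not.
Collecting the elements that commute with u3: C(u3) = {u2, u3, u6}.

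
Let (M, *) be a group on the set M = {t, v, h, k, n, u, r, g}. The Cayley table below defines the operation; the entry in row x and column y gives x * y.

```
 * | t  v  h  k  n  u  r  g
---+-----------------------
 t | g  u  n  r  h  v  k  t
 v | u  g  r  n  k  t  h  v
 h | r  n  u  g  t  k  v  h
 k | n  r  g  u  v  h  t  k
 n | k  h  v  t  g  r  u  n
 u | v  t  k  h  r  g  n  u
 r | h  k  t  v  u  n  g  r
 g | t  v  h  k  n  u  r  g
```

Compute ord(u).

2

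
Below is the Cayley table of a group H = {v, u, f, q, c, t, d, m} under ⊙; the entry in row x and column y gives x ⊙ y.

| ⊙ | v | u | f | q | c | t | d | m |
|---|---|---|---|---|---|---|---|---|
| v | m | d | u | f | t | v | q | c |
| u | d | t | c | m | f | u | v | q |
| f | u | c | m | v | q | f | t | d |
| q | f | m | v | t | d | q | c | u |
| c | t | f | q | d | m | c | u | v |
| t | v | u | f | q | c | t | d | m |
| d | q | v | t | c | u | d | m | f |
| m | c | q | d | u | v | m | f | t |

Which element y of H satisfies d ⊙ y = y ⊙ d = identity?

f

First locate the identity: row t matches the header, so t is the identity.
Scan row d for t: d ⊙ f = t. Hence d^(-1) = f.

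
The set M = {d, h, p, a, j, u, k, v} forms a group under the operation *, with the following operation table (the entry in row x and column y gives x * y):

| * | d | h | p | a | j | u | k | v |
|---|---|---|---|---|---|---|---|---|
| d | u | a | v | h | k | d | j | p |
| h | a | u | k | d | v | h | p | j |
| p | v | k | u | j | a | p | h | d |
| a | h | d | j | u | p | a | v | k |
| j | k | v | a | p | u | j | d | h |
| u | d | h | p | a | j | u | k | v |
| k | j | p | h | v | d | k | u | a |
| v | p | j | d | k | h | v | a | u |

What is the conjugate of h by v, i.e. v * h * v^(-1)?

The identity is u. In row v, the entry u sits in column v, so v^(-1) = v.
v * h = j
j * v = h

h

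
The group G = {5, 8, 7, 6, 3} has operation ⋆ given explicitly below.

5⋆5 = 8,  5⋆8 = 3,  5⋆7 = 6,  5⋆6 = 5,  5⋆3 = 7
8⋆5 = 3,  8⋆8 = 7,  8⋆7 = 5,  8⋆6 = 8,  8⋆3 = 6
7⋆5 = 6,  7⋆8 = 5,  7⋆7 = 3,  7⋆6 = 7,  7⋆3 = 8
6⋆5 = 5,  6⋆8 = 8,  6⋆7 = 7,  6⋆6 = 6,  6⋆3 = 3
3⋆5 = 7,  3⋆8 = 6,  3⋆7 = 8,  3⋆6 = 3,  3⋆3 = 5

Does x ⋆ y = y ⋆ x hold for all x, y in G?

Check whether the table is symmetric across its main diagonal.
Every entry (row x, col y) equals the entry (row y, col x), so G is abelian.
(In fact G ≅ the cyclic group Z_5.)

Yes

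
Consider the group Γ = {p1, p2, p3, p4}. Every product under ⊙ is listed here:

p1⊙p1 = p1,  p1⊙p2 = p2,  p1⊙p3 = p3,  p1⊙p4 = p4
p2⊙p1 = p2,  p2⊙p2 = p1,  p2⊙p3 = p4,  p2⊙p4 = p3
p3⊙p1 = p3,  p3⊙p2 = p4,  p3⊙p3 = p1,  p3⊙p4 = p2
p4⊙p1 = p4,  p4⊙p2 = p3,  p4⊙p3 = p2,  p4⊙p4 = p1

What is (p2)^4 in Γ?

p2^1 = p2
p2^2 = p2 ⊙ p2 = p1
p2^3 = p1 ⊙ p2 = p2
p2^4 = p2 ⊙ p2 = p1

p1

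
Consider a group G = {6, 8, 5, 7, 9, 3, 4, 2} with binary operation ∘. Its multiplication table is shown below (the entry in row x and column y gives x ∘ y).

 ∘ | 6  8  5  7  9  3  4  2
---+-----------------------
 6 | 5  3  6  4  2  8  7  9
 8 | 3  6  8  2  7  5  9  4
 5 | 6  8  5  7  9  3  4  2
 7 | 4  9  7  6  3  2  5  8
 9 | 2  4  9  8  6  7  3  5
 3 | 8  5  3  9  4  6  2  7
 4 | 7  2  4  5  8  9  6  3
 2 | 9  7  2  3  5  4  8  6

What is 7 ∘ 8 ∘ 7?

8

7 ∘ 8 = 9
9 ∘ 7 = 8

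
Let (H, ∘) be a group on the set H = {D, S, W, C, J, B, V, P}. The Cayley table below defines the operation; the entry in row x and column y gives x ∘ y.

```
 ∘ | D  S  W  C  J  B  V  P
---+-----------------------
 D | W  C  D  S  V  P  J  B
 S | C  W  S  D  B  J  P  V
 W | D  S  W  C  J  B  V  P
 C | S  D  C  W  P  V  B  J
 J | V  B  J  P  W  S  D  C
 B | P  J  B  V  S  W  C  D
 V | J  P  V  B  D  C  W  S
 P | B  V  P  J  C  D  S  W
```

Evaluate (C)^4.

W

C^1 = C
C^2 = C ∘ C = W
C^3 = W ∘ C = C
C^4 = C ∘ C = W
(Structurally, H here is isomorphic to the elementary abelian group (Z_2)^3.)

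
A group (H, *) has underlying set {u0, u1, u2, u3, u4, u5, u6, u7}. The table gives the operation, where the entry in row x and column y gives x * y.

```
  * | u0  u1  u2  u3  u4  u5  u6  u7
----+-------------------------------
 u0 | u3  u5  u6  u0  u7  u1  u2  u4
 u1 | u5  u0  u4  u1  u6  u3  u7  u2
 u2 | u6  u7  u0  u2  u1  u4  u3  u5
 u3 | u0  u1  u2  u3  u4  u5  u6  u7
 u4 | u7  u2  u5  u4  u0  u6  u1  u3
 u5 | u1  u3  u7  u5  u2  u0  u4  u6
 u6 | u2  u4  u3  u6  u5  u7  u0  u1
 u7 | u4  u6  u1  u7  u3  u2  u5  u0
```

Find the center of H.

{u0, u3}

An element z is central iff its row equals its column in the table.
For u7: u7 * u5 = u2 ≠ u6 = u5 * u7, so u7 ∉ Z.
Checking each element this way leaves Z(H) = {u0, u3}.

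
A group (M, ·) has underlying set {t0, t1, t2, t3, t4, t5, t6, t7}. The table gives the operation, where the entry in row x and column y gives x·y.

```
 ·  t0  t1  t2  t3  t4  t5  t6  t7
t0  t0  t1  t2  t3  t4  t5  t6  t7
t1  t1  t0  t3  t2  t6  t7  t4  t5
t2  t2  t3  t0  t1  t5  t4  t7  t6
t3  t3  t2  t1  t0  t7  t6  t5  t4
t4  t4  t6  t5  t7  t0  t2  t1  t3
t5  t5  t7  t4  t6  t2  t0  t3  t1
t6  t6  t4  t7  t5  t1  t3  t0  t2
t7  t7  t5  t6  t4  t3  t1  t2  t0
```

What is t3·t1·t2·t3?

t3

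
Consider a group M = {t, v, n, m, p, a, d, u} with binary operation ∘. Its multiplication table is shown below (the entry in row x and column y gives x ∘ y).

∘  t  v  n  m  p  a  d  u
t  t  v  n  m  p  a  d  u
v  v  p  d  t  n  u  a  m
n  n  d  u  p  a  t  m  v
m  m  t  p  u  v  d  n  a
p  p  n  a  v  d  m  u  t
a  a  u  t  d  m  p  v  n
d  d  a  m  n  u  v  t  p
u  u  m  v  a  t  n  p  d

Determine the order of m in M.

8

The identity element is t (its row matches the header).
m^1 = m
m^2 = m ∘ m = u
m^3 = u ∘ m = a
m^4 = a ∘ m = d
m^5 = d ∘ m = n
m^6 = n ∘ m = p
m^7 = p ∘ m = v
m^8 = v ∘ m = t
The first power of m equal to the identity is m^8, so ord(m) = 8.
(Structurally, M here is isomorphic to the cyclic group Z_8.)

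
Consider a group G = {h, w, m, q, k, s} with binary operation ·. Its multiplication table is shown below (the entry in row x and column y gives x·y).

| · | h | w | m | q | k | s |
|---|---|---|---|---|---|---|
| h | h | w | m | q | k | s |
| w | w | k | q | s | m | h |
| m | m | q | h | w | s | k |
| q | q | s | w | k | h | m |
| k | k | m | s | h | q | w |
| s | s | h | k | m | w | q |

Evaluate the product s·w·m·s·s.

s·w = h
h·m = m
m·s = k
k·s = w
(Structurally, G here is isomorphic to the cyclic group Z_6.)

w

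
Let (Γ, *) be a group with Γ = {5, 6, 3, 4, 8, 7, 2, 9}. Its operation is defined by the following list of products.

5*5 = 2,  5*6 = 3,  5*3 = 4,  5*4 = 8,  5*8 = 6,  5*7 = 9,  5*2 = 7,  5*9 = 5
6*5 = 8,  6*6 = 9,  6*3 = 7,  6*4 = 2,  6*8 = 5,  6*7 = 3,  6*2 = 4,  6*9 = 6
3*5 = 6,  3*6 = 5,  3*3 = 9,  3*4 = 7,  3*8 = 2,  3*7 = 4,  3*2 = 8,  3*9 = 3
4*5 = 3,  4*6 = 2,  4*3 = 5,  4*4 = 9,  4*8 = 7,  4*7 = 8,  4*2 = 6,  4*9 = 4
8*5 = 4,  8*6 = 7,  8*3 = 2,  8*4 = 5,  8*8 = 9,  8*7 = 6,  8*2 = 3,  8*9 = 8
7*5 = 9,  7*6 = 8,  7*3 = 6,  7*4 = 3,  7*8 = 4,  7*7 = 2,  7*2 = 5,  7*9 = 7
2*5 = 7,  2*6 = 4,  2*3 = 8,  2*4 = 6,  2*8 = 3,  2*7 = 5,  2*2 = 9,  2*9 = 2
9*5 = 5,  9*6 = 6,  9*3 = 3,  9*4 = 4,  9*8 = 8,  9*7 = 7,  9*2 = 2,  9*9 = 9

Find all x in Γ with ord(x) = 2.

Identity is 9. Compute the order of each non-identity element by repeated multiplication:
  5: 5 → 2 → 7 → 9  (order 4)
  6: 6 → 9  (order 2)
  3: 3 → 9  (order 2)
  4: 4 → 9  (order 2)
  8: 8 → 9  (order 2)
  7: 7 → 2 → 5 → 9  (order 4)
  2: 2 → 9  (order 2)
Elements of order 2: {2, 3, 4, 6, 8}.

{2, 3, 4, 6, 8}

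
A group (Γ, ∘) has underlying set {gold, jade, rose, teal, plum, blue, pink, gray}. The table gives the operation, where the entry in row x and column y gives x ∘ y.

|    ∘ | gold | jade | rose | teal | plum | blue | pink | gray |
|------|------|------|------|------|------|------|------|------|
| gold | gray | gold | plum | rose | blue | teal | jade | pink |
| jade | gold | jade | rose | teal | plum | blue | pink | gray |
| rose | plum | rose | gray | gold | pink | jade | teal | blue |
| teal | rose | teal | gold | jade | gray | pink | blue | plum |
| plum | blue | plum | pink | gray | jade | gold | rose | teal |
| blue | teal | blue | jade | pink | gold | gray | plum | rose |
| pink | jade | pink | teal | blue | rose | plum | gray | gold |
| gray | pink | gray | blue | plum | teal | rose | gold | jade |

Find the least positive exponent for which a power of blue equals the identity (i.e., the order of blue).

4

The identity element is jade (its row matches the header).
blue^1 = blue
blue^2 = blue ∘ blue = gray
blue^3 = gray ∘ blue = rose
blue^4 = rose ∘ blue = jade
The first power of blue equal to the identity is blue^4, so ord(blue) = 4.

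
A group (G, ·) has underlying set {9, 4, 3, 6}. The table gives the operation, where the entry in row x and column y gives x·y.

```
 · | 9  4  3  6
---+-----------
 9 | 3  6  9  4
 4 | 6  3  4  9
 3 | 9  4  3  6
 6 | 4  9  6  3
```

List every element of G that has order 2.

Identity is 3. Compute the order of each non-identity element by repeated multiplication:
  9: 9 → 3  (order 2)
  4: 4 → 3  (order 2)
  6: 6 → 3  (order 2)
Elements of order 2: {4, 6, 9}.

{4, 6, 9}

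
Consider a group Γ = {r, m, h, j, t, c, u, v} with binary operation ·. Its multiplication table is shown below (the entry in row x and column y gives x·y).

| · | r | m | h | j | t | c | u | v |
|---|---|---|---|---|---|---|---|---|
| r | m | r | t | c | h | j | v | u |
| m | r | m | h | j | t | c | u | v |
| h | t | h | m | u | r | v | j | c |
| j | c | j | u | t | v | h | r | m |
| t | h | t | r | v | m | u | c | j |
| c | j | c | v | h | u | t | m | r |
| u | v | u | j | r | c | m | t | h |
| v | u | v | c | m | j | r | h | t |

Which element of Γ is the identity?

The identity e satisfies e·x = x for all x, so its row in the table reproduces the column headers.
Row m reads: r, m, h, j, t, c, u, v — exactly the header order. So m is the identity.

m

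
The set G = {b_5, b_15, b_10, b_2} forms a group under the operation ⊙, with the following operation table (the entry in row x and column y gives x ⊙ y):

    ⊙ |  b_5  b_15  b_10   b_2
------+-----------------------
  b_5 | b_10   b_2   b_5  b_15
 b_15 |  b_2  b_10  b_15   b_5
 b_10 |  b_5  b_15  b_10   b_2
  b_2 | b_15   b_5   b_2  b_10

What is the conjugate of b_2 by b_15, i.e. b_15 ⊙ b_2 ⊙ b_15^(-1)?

b_2

The identity is b_10. In row b_15, the entry b_10 sits in column b_15, so b_15^(-1) = b_15.
b_15 ⊙ b_2 = b_5
b_5 ⊙ b_15 = b_2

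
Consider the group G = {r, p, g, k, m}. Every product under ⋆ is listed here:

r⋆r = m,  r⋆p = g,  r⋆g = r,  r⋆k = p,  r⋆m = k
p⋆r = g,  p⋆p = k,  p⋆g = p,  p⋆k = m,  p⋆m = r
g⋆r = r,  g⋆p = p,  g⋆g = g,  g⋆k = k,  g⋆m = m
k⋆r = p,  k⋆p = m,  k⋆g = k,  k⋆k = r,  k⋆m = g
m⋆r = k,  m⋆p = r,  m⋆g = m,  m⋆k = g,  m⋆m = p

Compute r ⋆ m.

Read row r, column m: r ⋆ m = k.
(Structurally, G here is isomorphic to the cyclic group Z_5.)

k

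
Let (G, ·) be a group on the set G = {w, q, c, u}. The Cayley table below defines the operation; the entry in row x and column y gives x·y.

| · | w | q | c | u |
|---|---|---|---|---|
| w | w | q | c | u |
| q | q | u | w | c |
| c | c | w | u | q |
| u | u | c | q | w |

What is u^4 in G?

w

u^1 = u
u^2 = u·u = w
u^3 = w·u = u
u^4 = u·u = w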